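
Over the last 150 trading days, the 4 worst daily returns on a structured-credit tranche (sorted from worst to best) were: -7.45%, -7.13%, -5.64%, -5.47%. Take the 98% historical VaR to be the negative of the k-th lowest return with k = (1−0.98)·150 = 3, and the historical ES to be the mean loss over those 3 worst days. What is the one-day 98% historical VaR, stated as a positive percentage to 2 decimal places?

k = 3; the 3rd lowest return is -5.64%, so VaR = 5.64%.

5.64%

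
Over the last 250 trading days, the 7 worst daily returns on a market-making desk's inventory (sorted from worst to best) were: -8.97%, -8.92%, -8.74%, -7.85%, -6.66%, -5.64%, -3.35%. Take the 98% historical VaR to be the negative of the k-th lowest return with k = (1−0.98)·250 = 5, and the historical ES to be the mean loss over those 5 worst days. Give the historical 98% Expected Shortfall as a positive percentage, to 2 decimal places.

The 5 worst returns sum to -41.14%.
ES = −(-41.14%) / 5 = 8.228% ≈ 8.23%.

8.23%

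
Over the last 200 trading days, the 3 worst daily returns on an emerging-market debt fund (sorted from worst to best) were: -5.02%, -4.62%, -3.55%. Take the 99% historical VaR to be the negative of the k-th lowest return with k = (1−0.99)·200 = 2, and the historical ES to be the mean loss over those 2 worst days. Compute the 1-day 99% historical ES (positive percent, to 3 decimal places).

4.820%

The 2 worst returns sum to -9.64%.
ES = −(-9.64%) / 2 = 4.82% ≈ 4.820%.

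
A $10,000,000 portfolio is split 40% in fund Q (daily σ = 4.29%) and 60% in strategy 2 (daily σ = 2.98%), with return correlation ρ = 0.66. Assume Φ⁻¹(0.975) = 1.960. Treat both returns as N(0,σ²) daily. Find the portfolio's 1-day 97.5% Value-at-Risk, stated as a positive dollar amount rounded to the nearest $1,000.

$626,000

σ_p² = 0.4²·4.29² + 0.6²·2.98² + 2·0.66·0.4·0.6·4.29·2.98 = 10.1916 (%²).
σ_p = √10.1916 = 3.192%.
VaR = 1.960 × 3.192% = 6.256%; on $10,000,000 that is $625,600.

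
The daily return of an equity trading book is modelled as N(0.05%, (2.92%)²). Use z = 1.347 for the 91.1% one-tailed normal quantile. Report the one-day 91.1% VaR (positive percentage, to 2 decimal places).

3.88%

VaR = −μ + z·σ = −(0.05%) + 1.347 × 2.92% = 3.883%.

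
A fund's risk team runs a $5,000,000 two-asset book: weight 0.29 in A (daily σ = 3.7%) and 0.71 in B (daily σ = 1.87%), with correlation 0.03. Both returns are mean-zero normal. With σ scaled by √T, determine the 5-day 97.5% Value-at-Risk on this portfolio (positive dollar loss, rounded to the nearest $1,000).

σ_p = √(0.29²·3.7² + 0.71²·1.87² + 2·0.03·0.29·0.71·3.7·1.87) = 1.732%.
σ_{5d} = 1.732% × √5 = 3.873%.
z(97.5%) = 1.960.
VaR = 1.960 × 3.873% = 7.591%; on $5,000,000 that is $379,550.

$380,000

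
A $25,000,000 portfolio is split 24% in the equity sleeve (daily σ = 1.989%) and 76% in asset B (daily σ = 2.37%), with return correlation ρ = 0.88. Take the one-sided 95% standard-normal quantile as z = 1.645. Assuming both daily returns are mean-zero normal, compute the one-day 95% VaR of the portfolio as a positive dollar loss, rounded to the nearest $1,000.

σ_p² = 0.24²·1.989² + 0.76²·2.37² + 2·0.88·0.24·0.76·1.989·2.37 = 4.9855 (%²).
σ_p = √4.9855 = 2.233%.
VaR = 1.645 × 2.233% = 3.673%; on $25,000,000 that is $918,250.

$918,000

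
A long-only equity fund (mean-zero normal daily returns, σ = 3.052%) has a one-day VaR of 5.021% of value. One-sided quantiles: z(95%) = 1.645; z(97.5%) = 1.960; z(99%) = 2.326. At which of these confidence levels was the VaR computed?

95%

Implied z = VaR/σ = 5.021 / 3.052 = 1.645.
This matches z(95%) = 1.645.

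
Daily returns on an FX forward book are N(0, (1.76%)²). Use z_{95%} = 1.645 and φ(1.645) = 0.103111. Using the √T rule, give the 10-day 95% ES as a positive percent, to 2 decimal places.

11.48%

σ_{10d} = 1.76% × √10 = 5.566%.
ES multiplier = φ(z)/(1−α) = 0.103111/0.05 = 2.062.
ES = 5.566% × 2.062 = 11.477%.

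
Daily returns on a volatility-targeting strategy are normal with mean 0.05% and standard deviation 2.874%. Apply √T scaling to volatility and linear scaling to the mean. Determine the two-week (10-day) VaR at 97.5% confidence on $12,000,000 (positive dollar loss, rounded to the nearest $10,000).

$2,080,000

At 97.5%, z = 1.960.
σ_{10d} = 2.874% × √10 = 9.088%; μ_{10d} = 10 × 0.05% = 0.500%.
VaR = −(0.500%) + 1.960 × 9.088% = 17.312%.
On $12,000,000: 0.17312 × $12,000,000 = $2,077,440.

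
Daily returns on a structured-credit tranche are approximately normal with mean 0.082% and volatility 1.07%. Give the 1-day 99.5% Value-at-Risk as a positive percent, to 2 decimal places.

2.67%

At 99.5% one-sided, z = 2.576.
VaR = −μ + z·σ = −(0.082%) + 2.576 × 1.07% = 2.674%.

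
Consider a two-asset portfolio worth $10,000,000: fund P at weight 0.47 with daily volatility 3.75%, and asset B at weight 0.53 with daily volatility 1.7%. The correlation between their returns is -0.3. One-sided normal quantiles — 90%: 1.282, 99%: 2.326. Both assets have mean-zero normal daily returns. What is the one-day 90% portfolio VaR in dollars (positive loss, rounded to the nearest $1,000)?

$221,000

σ_p² = 0.47²·3.75² + 0.53²·1.7² + 2·-0.3·0.47·0.53·3.75·1.7 = 2.9654 (%²).
σ_p = √2.9654 = 1.722%.
VaR = 1.282 × 1.722% = 2.208%; on $10,000,000 that is $220,800.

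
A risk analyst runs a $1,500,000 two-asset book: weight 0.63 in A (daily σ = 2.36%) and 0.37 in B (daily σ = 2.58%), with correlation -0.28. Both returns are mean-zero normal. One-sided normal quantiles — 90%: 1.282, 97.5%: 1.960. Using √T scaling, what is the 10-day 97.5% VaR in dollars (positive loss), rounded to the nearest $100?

$141,800

σ_p = √(0.63²·2.36² + 0.37²·2.58² + 2·-0.28·0.63·0.37·2.36·2.58) = 1.525%.
σ_{10d} = 1.525% × √10 = 4.822%.
VaR = 1.960 × 4.822% = 9.451%; on $1,500,000 that is $141,765.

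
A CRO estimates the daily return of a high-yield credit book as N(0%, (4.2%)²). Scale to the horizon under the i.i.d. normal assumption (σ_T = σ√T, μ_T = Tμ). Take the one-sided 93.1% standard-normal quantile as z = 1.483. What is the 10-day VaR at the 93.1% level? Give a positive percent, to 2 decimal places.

19.70%

σ_{10d} = 4.2% × √10 = 13.282%.
VaR = 1.483 × 13.282% = 19.697%.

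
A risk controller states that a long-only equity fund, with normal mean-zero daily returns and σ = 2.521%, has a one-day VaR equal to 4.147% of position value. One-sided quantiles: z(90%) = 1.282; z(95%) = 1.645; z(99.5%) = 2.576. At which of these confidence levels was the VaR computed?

95%

Implied z = VaR/σ = 4.147 / 2.521 = 1.645.
This matches z(95%) = 1.645.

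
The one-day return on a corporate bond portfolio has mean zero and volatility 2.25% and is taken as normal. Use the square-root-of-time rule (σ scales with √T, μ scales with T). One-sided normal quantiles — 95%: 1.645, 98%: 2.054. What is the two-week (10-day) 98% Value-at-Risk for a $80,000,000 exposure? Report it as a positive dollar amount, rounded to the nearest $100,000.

σ_{10d} = 2.25% × √10 = 7.115%.
VaR = 2.054 × 7.115% = 14.614%.
On $80,000,000: 0.14614 × $80,000,000 = $11,691,200.

$11,700,000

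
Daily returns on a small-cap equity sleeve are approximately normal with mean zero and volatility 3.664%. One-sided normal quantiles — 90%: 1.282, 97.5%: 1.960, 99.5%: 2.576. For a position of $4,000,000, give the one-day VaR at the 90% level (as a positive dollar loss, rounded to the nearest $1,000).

VaR = z·σ = 1.282 × 3.664% = 4.697%.
On $4,000,000: 0.04697 × $4,000,000 = $187,880.

$188,000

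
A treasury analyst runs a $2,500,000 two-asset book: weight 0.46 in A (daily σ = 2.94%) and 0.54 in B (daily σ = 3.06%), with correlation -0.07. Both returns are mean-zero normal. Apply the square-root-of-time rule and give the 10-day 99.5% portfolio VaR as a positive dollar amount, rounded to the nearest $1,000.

$420,000

σ_p = √(0.46²·2.94² + 0.54²·3.06² + 2·-0.07·0.46·0.54·2.94·3.06) = 2.061%.
σ_{10d} = 2.061% × √10 = 6.517%.
z(99.5%) = 2.576.
VaR = 2.576 × 6.517% = 16.788%; on $2,500,000 that is $419,700.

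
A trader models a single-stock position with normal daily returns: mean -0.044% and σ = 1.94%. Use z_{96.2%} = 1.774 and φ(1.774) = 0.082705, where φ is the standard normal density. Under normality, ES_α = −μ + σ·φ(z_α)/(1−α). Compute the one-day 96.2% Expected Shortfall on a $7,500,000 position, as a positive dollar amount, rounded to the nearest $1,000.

Tail multiplier: φ(z)/(1−α) = 0.082705 / 0.038 = 2.176.
ES = −(-0.044%) + 1.94% × 2.176 = 4.265%.
On $7,500,000: 0.04265 × $7,500,000 = $319,875.

$320,000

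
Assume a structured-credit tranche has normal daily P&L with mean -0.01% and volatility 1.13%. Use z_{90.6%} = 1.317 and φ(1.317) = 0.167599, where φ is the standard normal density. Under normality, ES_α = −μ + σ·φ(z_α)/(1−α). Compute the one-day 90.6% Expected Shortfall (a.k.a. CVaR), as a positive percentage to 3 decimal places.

2.025%

Tail multiplier: φ(z)/(1−α) = 0.167599 / 0.094 = 1.783.
ES = −(-0.01%) + 1.13% × 1.783 = 2.025%.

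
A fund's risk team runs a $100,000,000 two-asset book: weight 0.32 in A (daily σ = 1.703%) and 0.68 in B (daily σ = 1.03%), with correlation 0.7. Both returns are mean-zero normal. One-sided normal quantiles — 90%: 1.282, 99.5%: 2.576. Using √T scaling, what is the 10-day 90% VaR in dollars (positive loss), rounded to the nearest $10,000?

$4,660,000

σ_p = √(0.32²·1.703² + 0.68²·1.03² + 2·0.7·0.32·0.68·1.703·1.03) = 1.150%.
σ_{10d} = 1.150% × √10 = 3.637%.
VaR = 1.282 × 3.637% = 4.663%; on $100,000,000 that is $4,663,000.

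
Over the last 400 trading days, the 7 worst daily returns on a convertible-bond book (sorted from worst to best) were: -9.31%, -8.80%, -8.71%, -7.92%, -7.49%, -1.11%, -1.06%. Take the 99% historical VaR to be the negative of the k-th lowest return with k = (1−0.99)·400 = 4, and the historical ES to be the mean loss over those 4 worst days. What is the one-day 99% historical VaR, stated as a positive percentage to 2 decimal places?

7.92%

k = 4; the 4th lowest return is -7.92%, so VaR = 7.92%.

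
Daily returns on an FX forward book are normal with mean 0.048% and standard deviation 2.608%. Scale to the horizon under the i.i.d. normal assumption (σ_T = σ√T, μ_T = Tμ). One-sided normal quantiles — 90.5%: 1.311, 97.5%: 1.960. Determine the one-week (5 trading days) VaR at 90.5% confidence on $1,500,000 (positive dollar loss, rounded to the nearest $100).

$111,100

σ_{5d} = 2.608% × √5 = 5.832%; μ_{5d} = 5 × 0.048% = 0.240%.
VaR = −(0.240%) + 1.311 × 5.832% = 7.406%.
On $1,500,000: 0.07406 × $1,500,000 = $111,090.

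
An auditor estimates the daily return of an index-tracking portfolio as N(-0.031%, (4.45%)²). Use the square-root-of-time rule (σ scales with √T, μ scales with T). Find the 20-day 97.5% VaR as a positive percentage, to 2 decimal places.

39.63%

At 97.5%, z = 1.960.
σ_{20d} = 4.45% × √20 = 19.901%; μ_{20d} = 20 × -0.031% = -0.620%.
VaR = −(-0.620%) + 1.960 × 19.901% = 39.626%.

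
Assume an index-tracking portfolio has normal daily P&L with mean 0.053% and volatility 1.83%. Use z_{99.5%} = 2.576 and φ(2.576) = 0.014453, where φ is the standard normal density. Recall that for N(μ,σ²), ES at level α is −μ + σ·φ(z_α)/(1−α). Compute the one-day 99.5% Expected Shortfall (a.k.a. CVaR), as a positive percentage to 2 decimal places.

Tail multiplier: φ(z)/(1−α) = 0.014453 / 0.005 = 2.891.
ES = −(0.053%) + 1.83% × 2.891 = 5.238%.

5.24%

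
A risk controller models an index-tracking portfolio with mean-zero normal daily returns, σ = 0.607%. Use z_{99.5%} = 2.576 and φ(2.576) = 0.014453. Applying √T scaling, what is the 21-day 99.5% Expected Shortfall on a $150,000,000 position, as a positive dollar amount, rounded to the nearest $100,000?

$12,100,000

σ_{21d} = 0.607% × √21 = 2.782%.
ES multiplier = φ(z)/(1−α) = 0.014453/0.005 = 2.891.
ES = 2.782% × 2.891 = 8.043%; on $150,000,000: $12,064,500.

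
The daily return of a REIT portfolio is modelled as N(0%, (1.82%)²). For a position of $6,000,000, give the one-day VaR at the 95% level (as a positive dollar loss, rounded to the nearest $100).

$179,600

At 95% one-sided, z = 1.645.
VaR = z·σ = 1.645 × 1.82% = 2.994%.
On $6,000,000: 0.02994 × $6,000,000 = $179,640.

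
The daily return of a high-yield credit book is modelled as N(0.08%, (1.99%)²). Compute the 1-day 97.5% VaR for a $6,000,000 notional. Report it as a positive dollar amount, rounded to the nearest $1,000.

$229,000

At 97.5% one-sided, z = 1.960.
VaR = −μ + z·σ = −(0.08%) + 1.960 × 1.99% = 3.820%.
On $6,000,000: 0.03820 × $6,000,000 = $229,200.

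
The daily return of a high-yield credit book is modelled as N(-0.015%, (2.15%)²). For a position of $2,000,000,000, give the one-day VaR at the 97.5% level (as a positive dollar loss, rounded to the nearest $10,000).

$84,580,000

At 97.5% one-sided, z = 1.960.
VaR = −μ + z·σ = −(-0.015%) + 1.960 × 2.15% = 4.229%.
On $2,000,000,000: 0.04229 × $2,000,000,000 = $84,580,000.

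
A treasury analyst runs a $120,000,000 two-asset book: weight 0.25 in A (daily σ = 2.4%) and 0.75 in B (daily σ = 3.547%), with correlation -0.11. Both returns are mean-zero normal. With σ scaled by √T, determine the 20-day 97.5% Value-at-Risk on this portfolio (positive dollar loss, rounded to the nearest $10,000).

σ_p = √(0.25²·2.4² + 0.75²·3.547² + 2·-0.11·0.25·0.75·2.4·3.547) = 2.662%.
σ_{20d} = 2.662% × √20 = 11.905%.
z(97.5%) = 1.960.
VaR = 1.960 × 11.905% = 23.334%; on $120,000,000 that is $28,000,800.

$28,000,000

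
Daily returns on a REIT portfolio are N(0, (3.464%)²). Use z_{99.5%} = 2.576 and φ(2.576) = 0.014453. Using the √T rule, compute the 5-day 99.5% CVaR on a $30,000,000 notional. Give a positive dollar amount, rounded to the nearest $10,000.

$6,720,000

σ_{5d} = 3.464% × √5 = 7.746%.
ES multiplier = φ(z)/(1−α) = 0.014453/0.005 = 2.891.
ES = 7.746% × 2.891 = 22.394%; on $30,000,000: $6,718,200.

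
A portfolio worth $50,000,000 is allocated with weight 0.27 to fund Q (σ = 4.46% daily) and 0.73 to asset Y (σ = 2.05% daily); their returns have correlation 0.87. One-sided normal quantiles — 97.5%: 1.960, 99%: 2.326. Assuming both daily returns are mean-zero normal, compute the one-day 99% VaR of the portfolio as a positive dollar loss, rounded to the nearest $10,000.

$3,040,000

σ_p² = 0.27²·4.46² + 0.73²·2.05² + 2·0.87·0.27·0.73·4.46·2.05 = 6.8252 (%²).
σ_p = √6.8252 = 2.613%.
VaR = 2.326 × 2.613% = 6.078%; on $50,000,000 that is $3,039,000.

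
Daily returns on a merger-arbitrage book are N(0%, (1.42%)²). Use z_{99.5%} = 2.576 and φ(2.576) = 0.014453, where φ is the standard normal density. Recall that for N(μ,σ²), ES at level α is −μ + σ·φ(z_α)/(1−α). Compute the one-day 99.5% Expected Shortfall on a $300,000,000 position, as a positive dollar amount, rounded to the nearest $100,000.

$12,300,000

Tail multiplier: φ(z)/(1−α) = 0.014453 / 0.005 = 2.891.
ES = 1.42% × 2.891 = 4.105%.
On $300,000,000: 0.04105 × $300,000,000 = $12,315,000.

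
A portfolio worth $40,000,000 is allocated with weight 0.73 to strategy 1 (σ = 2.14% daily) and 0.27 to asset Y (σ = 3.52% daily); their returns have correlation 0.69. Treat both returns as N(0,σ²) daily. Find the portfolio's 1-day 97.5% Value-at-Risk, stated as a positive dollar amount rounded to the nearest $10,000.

$1,820,000

σ_p² = 0.73²·2.14² + 0.27²·3.52² + 2·0.69·0.73·0.27·2.14·3.52 = 5.3926 (%²).
σ_p = √5.3926 = 2.322%.
At 97.5%, z = 1.960.
VaR = 1.960 × 2.322% = 4.551%; on $40,000,000 that is $1,820,400.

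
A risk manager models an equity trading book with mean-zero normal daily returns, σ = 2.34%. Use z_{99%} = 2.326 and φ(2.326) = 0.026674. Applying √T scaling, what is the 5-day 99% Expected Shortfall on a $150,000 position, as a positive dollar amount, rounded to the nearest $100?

σ_{5d} = 2.34% × √5 = 5.232%.
ES multiplier = φ(z)/(1−α) = 0.026674/0.01 = 2.667.
ES = 5.232% × 2.667 = 13.954%; on $150,000: $20,931.

$20,900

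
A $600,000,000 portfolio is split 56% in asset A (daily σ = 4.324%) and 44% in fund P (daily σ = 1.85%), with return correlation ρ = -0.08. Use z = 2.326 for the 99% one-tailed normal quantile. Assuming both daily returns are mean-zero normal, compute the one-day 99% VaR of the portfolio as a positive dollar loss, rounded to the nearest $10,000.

$34,780,000

σ_p² = 0.56²·4.324² + 0.44²·1.85² + 2·-0.08·0.56·0.44·4.324·1.85 = 6.2106 (%²).
σ_p = √6.2106 = 2.492%.
VaR = 2.326 × 2.492% = 5.796%; on $600,000,000 that is $34,776,000.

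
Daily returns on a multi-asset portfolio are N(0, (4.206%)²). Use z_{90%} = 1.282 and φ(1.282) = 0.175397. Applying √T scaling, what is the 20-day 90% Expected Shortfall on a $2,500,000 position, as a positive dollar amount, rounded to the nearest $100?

$824,800

σ_{20d} = 4.206% × √20 = 18.810%.
ES multiplier = φ(z)/(1−α) = 0.175397/0.1 = 1.754.
ES = 18.810% × 1.754 = 32.993%; on $2,500,000: $824,825.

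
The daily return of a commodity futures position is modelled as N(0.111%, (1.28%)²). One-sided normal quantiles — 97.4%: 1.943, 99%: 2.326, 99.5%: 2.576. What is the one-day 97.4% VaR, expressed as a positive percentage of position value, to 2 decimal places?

VaR = −μ + z·σ = −(0.111%) + 1.943 × 1.28% = 2.376%.

2.38%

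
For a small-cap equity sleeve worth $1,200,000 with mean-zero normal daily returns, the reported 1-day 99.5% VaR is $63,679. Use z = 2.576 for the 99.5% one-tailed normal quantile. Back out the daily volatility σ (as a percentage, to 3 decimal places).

VaR as a fraction: $63,679 / $1,200,000 = 5.307%.
σ = VaR / z = 5.307% / 2.576 = 2.060%.

2.060%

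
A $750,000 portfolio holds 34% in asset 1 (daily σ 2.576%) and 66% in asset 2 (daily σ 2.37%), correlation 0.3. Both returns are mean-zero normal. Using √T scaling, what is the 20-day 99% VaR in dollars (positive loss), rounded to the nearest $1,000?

$157,000

σ_p = √(0.34²·2.576² + 0.66²·2.37² + 2·0.3·0.34·0.66·2.576·2.37) = 2.009%.
σ_{20d} = 2.009% × √20 = 8.985%.
z(99%) = 2.326.
VaR = 2.326 × 8.985% = 20.899%; on $750,000 that is $156,742.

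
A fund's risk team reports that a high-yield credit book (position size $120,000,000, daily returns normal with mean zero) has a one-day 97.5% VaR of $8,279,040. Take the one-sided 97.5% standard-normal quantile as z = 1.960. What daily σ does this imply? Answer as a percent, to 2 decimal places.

3.52%

VaR as a fraction: $8,279,040 / $120,000,000 = 6.899%.
σ = VaR / z = 6.899% / 1.960 = 3.520%.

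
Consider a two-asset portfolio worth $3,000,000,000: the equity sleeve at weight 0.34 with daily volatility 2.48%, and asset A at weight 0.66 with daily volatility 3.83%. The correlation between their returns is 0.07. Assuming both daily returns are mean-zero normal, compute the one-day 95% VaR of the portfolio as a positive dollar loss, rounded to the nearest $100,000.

$134,200,000

σ_p² = 0.34²·2.48² + 0.66²·3.83² + 2·0.07·0.34·0.66·2.48·3.83 = 7.3992 (%²).
σ_p = √7.3992 = 2.720%.
At 95%, z = 1.645.
VaR = 1.645 × 2.720% = 4.474%; on $3,000,000,000 that is $134,220,000.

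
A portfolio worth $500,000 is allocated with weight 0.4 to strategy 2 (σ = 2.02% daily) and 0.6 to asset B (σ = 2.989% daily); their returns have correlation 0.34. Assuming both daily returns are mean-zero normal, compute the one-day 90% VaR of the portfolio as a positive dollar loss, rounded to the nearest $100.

$14,100

σ_p² = 0.4²·2.02² + 0.6²·2.989² + 2·0.34·0.4·0.6·2.02·2.989 = 4.8545 (%²).
σ_p = √4.8545 = 2.203%.
At 90%, z = 1.282.
VaR = 1.282 × 2.203% = 2.824%; on $500,000 that is $14,120.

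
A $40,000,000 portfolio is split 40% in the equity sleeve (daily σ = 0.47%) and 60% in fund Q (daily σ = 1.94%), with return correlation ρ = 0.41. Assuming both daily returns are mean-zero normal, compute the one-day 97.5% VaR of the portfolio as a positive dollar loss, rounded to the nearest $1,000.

$982,000

σ_p² = 0.4²·0.47² + 0.6²·1.94² + 2·0.41·0.4·0.6·0.47·1.94 = 1.5697 (%²).
σ_p = √1.5697 = 1.253%.
At 97.5%, z = 1.960.
VaR = 1.960 × 1.253% = 2.456%; on $40,000,000 that is $982,400.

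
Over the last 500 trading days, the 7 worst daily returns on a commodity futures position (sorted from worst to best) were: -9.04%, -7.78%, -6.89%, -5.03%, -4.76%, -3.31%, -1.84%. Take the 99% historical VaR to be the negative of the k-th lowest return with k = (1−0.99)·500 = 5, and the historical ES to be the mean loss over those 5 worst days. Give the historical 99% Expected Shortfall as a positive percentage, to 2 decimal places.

The 5 worst returns sum to -33.50%.
ES = −(-33.50%) / 5 = 6.7% ≈ 6.70%.

6.70%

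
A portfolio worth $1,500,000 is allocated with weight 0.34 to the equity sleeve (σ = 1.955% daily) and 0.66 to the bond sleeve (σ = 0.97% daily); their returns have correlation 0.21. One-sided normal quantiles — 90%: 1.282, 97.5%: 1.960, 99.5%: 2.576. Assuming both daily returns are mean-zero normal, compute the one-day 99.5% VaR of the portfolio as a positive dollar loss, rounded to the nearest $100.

σ_p² = 0.34²·1.955² + 0.66²·0.97² + 2·0.21·0.34·0.66·1.955·0.97 = 1.0304 (%²).
σ_p = √1.0304 = 1.015%.
VaR = 2.576 × 1.015% = 2.615%; on $1,500,000 that is $39,225.

$39,200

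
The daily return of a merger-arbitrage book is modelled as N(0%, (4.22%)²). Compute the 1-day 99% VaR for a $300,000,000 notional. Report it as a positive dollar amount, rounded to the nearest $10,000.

$29,450,000

At 99% one-sided, z = 2.326.
VaR = z·σ = 2.326 × 4.22% = 9.816%.
On $300,000,000: 0.09816 × $300,000,000 = $29,448,000.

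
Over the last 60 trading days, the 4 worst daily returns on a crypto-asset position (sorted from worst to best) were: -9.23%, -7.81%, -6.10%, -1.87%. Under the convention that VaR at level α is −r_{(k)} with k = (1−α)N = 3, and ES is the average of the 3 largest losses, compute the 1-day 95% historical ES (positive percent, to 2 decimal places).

7.71%

The 3 worst returns sum to -23.14%.
ES = −(-23.14%) / 3 = 7.7133…% ≈ 7.71%.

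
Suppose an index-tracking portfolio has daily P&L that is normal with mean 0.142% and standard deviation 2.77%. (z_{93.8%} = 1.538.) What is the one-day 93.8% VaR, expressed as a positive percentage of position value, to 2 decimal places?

VaR = −μ + z·σ = −(0.142%) + 1.538 × 2.77% = 4.118%.

4.12%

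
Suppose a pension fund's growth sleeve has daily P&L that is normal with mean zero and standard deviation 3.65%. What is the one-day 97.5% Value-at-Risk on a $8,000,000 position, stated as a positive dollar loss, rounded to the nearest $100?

$572,300

At 97.5% one-sided, z = 1.960.
VaR = z·σ = 1.960 × 3.65% = 7.154%.
On $8,000,000: 0.07154 × $8,000,000 = $572,320.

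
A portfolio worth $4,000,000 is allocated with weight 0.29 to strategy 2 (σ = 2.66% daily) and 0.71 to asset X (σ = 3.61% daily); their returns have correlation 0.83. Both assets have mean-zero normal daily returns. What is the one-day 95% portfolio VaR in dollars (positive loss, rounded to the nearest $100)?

σ_p² = 0.29²·2.66² + 0.71²·3.61² + 2·0.83·0.29·0.71·2.66·3.61 = 10.4467 (%²).
σ_p = √10.4467 = 3.232%.
At 95%, z = 1.645.
VaR = 1.645 × 3.232% = 5.317%; on $4,000,000 that is $212,680.

$212,700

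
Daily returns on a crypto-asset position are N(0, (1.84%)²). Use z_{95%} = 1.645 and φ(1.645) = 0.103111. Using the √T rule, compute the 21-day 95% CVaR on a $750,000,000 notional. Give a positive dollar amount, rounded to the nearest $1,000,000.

$130,000,000

σ_{21d} = 1.84% × √21 = 8.432%.
ES multiplier = φ(z)/(1−α) = 0.103111/0.05 = 2.062.
ES = 8.432% × 2.062 = 17.387%; on $750,000,000: $130,402,500.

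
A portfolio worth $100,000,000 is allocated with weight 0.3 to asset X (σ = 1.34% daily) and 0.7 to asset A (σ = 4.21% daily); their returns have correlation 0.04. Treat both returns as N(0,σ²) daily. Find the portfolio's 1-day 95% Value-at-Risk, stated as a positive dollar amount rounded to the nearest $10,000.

σ_p² = 0.3²·1.34² + 0.7²·4.21² + 2·0.04·0.3·0.7·1.34·4.21 = 8.9412 (%²).
σ_p = √8.9412 = 2.990%.
At 95%, z = 1.645.
VaR = 1.645 × 2.990% = 4.919%; on $100,000,000 that is $4,919,000.

$4,920,000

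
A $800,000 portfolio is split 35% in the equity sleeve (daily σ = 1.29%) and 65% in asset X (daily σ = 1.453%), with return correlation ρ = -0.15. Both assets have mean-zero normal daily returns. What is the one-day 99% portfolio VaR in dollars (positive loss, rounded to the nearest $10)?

$18,310

σ_p² = 0.35²·1.29² + 0.65²·1.453² + 2·-0.15·0.35·0.65·1.29·1.453 = 0.9679 (%²).
σ_p = √0.9679 = 0.984%.
At 99%, z = 2.326.
VaR = 2.326 × 0.984% = 2.289%; on $800,000 that is $18,312.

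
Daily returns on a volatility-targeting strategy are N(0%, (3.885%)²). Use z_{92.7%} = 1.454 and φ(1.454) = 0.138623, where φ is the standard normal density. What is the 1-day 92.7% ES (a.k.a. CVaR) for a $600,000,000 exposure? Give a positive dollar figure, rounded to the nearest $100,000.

$44,300,000

Tail multiplier: φ(z)/(1−α) = 0.138623 / 0.073 = 1.899.
ES = 3.885% × 1.899 = 7.378%.
On $600,000,000: 0.07378 × $600,000,000 = $44,268,000.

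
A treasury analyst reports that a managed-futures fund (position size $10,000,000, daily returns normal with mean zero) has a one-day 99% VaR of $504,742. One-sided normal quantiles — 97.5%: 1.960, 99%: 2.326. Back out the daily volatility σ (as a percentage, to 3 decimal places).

VaR as a fraction: $504,742 / $10,000,000 = 5.047%.
σ = VaR / z = 5.047% / 2.326 = 2.170%.

2.170%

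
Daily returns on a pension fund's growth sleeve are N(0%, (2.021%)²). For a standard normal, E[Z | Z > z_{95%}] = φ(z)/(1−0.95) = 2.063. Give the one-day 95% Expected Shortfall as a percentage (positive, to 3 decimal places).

4.169%

ES = 2.021% × 2.063 = 4.169%.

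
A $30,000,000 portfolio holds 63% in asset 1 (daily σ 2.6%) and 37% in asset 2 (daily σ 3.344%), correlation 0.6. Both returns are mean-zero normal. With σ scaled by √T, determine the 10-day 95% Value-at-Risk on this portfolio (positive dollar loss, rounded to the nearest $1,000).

$4,023,000

σ_p = √(0.63²·2.6² + 0.37²·3.344² + 2·0.6·0.63·0.37·2.6·3.344) = 2.578%.
σ_{10d} = 2.578% × √10 = 8.152%.
z(95%) = 1.645.
VaR = 1.645 × 8.152% = 13.410%; on $30,000,000 that is $4,023,000.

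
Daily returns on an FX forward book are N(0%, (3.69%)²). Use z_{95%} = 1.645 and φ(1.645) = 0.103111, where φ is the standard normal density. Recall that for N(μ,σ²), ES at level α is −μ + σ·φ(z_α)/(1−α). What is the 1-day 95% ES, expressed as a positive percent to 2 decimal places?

7.61%

Tail multiplier: φ(z)/(1−α) = 0.103111 / 0.05 = 2.062.
ES = 3.69% × 2.062 = 7.609%.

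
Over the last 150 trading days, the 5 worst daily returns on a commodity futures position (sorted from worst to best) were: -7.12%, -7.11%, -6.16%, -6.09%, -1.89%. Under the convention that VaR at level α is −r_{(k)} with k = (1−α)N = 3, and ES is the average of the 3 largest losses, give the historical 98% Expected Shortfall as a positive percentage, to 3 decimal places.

The 3 worst returns sum to -20.39%.
ES = −(-20.39%) / 3 = 6.7966…% ≈ 6.797%.

6.797%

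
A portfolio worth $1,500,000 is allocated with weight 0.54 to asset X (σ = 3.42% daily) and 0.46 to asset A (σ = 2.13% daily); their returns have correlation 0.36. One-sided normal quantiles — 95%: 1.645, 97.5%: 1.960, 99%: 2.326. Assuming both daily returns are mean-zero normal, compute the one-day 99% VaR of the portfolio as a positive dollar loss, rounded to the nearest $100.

$83,100

σ_p² = 0.54²·3.42² + 0.46²·2.13² + 2·0.36·0.54·0.46·3.42·2.13 = 5.6735 (%²).
σ_p = √5.6735 = 2.382%.
VaR = 2.326 × 2.382% = 5.541%; on $1,500,000 that is $83,115.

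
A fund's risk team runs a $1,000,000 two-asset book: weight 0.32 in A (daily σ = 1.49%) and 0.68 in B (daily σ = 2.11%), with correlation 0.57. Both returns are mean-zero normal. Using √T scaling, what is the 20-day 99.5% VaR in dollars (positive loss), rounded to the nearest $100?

$201,700

σ_p = √(0.32²·1.49² + 0.68²·2.11² + 2·0.57·0.32·0.68·1.49·2.11) = 1.751%.
σ_{20d} = 1.751% × √20 = 7.831%.
z(99.5%) = 2.576.
VaR = 2.576 × 7.831% = 20.173%; on $1,000,000 that is $201,730.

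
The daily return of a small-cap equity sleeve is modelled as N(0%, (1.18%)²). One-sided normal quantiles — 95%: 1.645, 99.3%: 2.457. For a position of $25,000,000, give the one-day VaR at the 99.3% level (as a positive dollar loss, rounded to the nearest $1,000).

VaR = z·σ = 2.457 × 1.18% = 2.899%.
On $25,000,000: 0.02899 × $25,000,000 = $724,750.

$725,000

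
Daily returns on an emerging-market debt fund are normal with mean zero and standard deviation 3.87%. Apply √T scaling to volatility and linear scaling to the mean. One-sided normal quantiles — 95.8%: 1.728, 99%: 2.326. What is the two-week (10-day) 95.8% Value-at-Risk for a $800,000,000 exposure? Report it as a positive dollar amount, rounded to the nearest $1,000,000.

$169,000,000

σ_{10d} = 3.87% × √10 = 12.238%.
VaR = 1.728 × 12.238% = 21.147%.
On $800,000,000: 0.21147 × $800,000,000 = $169,176,000.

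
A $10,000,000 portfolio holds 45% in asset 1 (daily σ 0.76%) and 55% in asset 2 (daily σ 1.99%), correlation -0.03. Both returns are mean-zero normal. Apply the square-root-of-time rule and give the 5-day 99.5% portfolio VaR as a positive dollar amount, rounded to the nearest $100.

σ_p = √(0.45²·0.76² + 0.55²·1.99² + 2·-0.03·0.45·0.55·0.76·1.99) = 1.137%.
σ_{5d} = 1.137% × √5 = 2.542%.
z(99.5%) = 2.576.
VaR = 2.576 × 2.542% = 6.548%; on $10,000,000 that is $654,800.

$654,800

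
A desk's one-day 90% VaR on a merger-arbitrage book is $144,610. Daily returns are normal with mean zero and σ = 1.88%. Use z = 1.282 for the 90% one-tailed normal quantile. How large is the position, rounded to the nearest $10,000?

VaR as a fraction of value: z·σ = 1.282 × 1.88% = 2.41016%.
Position = $144,610 / 0.0241016 = $6,000,017.

$6,000,000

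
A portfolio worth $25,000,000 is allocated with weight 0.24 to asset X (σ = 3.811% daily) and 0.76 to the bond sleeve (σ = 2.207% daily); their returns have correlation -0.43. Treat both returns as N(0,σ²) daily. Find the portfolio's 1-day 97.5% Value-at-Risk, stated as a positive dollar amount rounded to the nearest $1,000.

$748,000

σ_p² = 0.24²·3.811² + 0.76²·2.207² + 2·-0.43·0.24·0.76·3.811·2.207 = 2.3306 (%²).
σ_p = √2.3306 = 1.527%.
At 97.5%, z = 1.960.
VaR = 1.960 × 1.527% = 2.993%; on $25,000,000 that is $748,250.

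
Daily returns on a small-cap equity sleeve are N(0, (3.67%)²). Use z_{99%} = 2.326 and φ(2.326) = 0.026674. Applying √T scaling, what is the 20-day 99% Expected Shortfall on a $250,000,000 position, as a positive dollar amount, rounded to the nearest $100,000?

σ_{20d} = 3.67% × √20 = 16.413%.
ES multiplier = φ(z)/(1−α) = 0.026674/0.01 = 2.667.
ES = 16.413% × 2.667 = 43.773%; on $250,000,000: $109,432,500.

$109,400,000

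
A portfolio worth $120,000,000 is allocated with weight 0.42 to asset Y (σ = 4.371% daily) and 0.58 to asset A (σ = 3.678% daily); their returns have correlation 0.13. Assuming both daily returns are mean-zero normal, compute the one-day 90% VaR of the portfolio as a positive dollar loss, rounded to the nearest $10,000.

σ_p² = 0.42²·4.371² + 0.58²·3.678² + 2·0.13·0.42·0.58·4.371·3.678 = 8.9392 (%²).
σ_p = √8.9392 = 2.990%.
At 90%, z = 1.282.
VaR = 1.282 × 2.990% = 3.833%; on $120,000,000 that is $4,599,600.

$4,600,000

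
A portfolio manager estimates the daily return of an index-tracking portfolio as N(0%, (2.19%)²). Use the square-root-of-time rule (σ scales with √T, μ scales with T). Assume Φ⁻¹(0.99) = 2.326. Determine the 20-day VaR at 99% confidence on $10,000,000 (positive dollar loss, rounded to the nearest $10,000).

σ_{20d} = 2.19% × √20 = 9.794%.
VaR = 2.326 × 9.794% = 22.781%.
On $10,000,000: 0.22781 × $10,000,000 = $2,278,100.

$2,280,000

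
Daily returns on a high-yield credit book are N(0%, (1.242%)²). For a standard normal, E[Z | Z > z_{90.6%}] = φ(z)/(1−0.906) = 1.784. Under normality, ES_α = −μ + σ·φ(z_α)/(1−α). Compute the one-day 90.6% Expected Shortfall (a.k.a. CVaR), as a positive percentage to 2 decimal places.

2.22%

ES = 1.242% × 1.784 = 2.216%.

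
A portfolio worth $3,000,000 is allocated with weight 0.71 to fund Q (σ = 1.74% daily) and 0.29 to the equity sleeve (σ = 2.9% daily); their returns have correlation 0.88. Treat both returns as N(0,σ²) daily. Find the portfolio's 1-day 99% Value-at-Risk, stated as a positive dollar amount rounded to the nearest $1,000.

$141,000

σ_p² = 0.71²·1.74² + 0.29²·2.9² + 2·0.88·0.71·0.29·1.74·2.9 = 4.0621 (%²).
σ_p = √4.0621 = 2.015%.
At 99%, z = 2.326.
VaR = 2.326 × 2.015% = 4.687%; on $3,000,000 that is $140,610.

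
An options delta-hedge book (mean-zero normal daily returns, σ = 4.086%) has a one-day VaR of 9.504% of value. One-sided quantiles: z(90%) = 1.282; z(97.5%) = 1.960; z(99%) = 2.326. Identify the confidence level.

Implied z = VaR/σ = 9.504 / 4.086 = 2.326.
This matches z(99%) = 2.326.

99%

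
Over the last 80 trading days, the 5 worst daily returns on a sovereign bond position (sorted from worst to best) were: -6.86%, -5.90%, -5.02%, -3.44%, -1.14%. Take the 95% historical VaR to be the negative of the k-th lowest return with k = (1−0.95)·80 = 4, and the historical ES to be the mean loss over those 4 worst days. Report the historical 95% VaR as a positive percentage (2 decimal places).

3.44%

k = 4; the 4th lowest return is -3.44%, so VaR = 3.44%.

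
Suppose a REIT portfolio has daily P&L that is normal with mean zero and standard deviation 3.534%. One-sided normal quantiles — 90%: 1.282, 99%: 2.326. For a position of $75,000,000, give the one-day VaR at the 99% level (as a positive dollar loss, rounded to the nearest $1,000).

$6,165,000

VaR = z·σ = 2.326 × 3.534% = 8.220%.
On $75,000,000: 0.08220 × $75,000,000 = $6,165,000.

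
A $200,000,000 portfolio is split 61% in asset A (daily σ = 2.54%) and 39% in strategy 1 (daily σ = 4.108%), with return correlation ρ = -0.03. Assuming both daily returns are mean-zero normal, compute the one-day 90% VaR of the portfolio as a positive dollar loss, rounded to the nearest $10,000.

σ_p² = 0.61²·2.54² + 0.39²·4.108² + 2·-0.03·0.61·0.39·2.54·4.108 = 4.8185 (%²).
σ_p = √4.8185 = 2.195%.
At 90%, z = 1.282.
VaR = 1.282 × 2.195% = 2.814%; on $200,000,000 that is $5,628,000.

$5,630,000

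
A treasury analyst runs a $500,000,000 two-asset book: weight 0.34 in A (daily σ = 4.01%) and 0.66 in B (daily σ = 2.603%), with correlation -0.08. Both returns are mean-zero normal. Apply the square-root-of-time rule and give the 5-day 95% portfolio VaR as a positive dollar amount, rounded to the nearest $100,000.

$38,700,000

σ_p = √(0.34²·4.01² + 0.66²·2.603² + 2·-0.08·0.34·0.66·4.01·2.603) = 2.106%.
σ_{5d} = 2.106% × √5 = 4.709%.
z(95%) = 1.645.
VaR = 1.645 × 4.709% = 7.746%; on $500,000,000 that is $38,730,000.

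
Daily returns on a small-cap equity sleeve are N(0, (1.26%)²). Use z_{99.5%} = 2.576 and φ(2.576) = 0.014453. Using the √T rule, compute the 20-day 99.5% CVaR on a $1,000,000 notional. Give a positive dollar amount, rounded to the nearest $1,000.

$163,000

σ_{20d} = 1.26% × √20 = 5.635%.
ES multiplier = φ(z)/(1−α) = 0.014453/0.005 = 2.891.
ES = 5.635% × 2.891 = 16.291%; on $1,000,000: $162,910.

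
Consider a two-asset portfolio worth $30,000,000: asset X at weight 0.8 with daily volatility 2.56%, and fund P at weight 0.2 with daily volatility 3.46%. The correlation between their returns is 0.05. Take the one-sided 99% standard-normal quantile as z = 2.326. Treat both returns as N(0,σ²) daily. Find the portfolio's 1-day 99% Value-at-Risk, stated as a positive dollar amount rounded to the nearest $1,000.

σ_p² = 0.8²·2.56² + 0.2²·3.46² + 2·0.05·0.8·0.2·2.56·3.46 = 4.8149 (%²).
σ_p = √4.8149 = 2.194%.
VaR = 2.326 × 2.194% = 5.103%; on $30,000,000 that is $1,530,900.

$1,531,000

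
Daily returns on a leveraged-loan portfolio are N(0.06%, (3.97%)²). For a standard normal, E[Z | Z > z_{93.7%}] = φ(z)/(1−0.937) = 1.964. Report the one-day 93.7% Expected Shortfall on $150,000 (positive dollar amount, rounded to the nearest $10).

$11,610

ES = −(0.06%) + 3.97% × 1.964 = 7.737%.
On $150,000: 0.07737 × $150,000 = $11,606.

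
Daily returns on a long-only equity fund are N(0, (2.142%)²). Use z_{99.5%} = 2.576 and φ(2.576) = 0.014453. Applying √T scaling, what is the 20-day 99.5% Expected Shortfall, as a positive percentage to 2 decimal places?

σ_{20d} = 2.142% × √20 = 9.579%.
ES multiplier = φ(z)/(1−α) = 0.014453/0.005 = 2.891.
ES = 9.579% × 2.891 = 27.693%.

27.69%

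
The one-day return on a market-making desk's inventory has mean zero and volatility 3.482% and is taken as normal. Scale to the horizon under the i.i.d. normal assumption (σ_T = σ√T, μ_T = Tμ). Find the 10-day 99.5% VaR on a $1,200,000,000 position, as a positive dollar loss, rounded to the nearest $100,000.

$340,400,000

At 99.5%, z = 2.576.
σ_{10d} = 3.482% × √10 = 11.011%.
VaR = 2.576 × 11.011% = 28.364%.
On $1,200,000,000: 0.28364 × $1,200,000,000 = $340,368,000.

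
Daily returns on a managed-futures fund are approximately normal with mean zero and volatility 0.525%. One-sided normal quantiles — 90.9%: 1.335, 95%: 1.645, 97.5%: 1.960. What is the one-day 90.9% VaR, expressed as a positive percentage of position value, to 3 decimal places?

0.701%

VaR = z·σ = 1.335 × 0.525% = 0.701%.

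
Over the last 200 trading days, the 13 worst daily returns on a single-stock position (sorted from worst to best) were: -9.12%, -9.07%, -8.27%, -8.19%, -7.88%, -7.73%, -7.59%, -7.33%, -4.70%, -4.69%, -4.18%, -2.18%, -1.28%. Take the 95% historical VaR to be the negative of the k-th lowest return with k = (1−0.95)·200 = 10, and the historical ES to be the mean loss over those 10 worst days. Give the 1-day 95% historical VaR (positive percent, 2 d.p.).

4.69%

k = 10; the 10th lowest return is -4.69%, so VaR = 4.69%.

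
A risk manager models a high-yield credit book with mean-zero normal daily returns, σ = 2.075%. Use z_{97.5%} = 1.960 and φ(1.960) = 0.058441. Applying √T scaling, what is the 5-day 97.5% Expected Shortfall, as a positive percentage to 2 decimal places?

σ_{5d} = 2.075% × √5 = 4.640%.
ES multiplier = φ(z)/(1−α) = 0.058441/0.025 = 2.338.
ES = 4.640% × 2.338 = 10.848%.

10.85%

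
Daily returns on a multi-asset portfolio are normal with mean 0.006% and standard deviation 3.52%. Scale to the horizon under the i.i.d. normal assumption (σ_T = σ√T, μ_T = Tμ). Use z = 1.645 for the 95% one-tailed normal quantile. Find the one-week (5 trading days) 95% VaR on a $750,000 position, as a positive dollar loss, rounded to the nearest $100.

σ_{5d} = 3.52% × √5 = 7.871%; μ_{5d} = 5 × 0.006% = 0.030%.
VaR = −(0.030%) + 1.645 × 7.871% = 12.918%.
On $750,000: 0.12918 × $750,000 = $96,885.

$96,900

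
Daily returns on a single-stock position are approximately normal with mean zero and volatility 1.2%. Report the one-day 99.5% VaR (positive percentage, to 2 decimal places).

3.09%

At 99.5% one-sided, z = 2.576.
VaR = z·σ = 2.576 × 1.2% = 3.091%.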